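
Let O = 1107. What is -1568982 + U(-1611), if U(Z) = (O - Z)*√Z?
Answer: -1568982 + 8154*I*√179 ≈ -1.569e+6 + 1.0909e+5*I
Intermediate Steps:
U(Z) = √Z*(1107 - Z) (U(Z) = (1107 - Z)*√Z = √Z*(1107 - Z))
-1568982 + U(-1611) = -1568982 + √(-1611)*(1107 - 1*(-1611)) = -1568982 + (3*I*√179)*(1107 + 1611) = -1568982 + (3*I*√179)*2718 = -1568982 + 8154*I*√179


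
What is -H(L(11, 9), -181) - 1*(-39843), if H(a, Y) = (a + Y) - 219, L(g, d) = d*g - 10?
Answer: 40154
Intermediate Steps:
L(g, d) = -10 + d*g
H(a, Y) = -219 + Y + a (H(a, Y) = (Y + a) - 219 = -219 + Y + a)
-H(L(11, 9), -181) - 1*(-39843) = -(-219 - 181 + (-10 + 9*11)) - 1*(-39843) = -(-219 - 181 + (-10 + 99)) + 39843 = -(-219 - 181 + 89) + 39843 = -1*(-311) + 39843 = 311 + 39843 = 40154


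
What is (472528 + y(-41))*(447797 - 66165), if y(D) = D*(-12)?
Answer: 180519568640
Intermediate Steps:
y(D) = -12*D
(472528 + y(-41))*(447797 - 66165) = (472528 - 12*(-41))*(447797 - 66165) = (472528 + 492)*381632 = 473020*381632 = 180519568640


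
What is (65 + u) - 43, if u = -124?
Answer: -102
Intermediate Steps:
(65 + u) - 43 = (65 - 124) - 43 = -59 - 43 = -102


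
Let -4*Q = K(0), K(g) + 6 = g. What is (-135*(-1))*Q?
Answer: 405/2 ≈ 202.50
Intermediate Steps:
K(g) = -6 + g
Q = 3/2 (Q = -(-6 + 0)/4 = -¼*(-6) = 3/2 ≈ 1.5000)
(-135*(-1))*Q = -135*(-1)*(3/2) = 135*(3/2) = 405/2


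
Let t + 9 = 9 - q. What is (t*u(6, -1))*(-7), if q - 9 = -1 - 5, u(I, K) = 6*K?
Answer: -126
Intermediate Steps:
q = 3 (q = 9 + (-1 - 5) = 9 - 6 = 3)
t = -3 (t = -9 + (9 - 1*3) = -9 + (9 - 3) = -9 + 6 = -3)
(t*u(6, -1))*(-7) = -18*(-1)*(-7) = -3*(-6)*(-7) = 18*(-7) = -126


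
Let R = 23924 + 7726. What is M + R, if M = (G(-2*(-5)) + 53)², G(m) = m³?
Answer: 1140459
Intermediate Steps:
R = 31650
M = 1108809 (M = ((-2*(-5))³ + 53)² = (10³ + 53)² = (1000 + 53)² = 1053² = 1108809)
M + R = 1108809 + 31650 = 1140459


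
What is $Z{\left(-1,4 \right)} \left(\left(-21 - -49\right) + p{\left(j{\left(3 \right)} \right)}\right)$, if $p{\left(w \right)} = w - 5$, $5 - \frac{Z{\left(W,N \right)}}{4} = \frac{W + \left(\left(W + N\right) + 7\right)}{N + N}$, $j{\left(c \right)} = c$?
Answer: $403$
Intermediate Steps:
$Z{\left(W,N \right)} = 20 - \frac{2 \left(7 + N + 2 W\right)}{N}$ ($Z{\left(W,N \right)} = 20 - 4 \frac{W + \left(\left(W + N\right) + 7\right)}{N + N} = 20 - 4 \frac{W + \left(\left(N + W\right) + 7\right)}{2 N} = 20 - 4 \left(W + \left(7 + N + W\right)\right) \frac{1}{2 N} = 20 - 4 \left(7 + N + 2 W\right) \frac{1}{2 N} = 20 - 4 \frac{7 + N + 2 W}{2 N} = 20 - \frac{2 \left(7 + N + 2 W\right)}{N}$)
$p{\left(w \right)} = -5 + w$ ($p{\left(w \right)} = w - 5 = -5 + w$)
$Z{\left(-1,4 \right)} \left(\left(-21 - -49\right) + p{\left(j{\left(3 \right)} \right)}\right) = \frac{2 \left(-7 - -2 + 9 \cdot 4\right)}{4} \left(\left(-21 - -49\right) + \left(-5 + 3\right)\right) = 2 \cdot \frac{1}{4} \left(-7 + 2 + 36\right) \left(\left(-21 + 49\right) - 2\right) = 2 \cdot \frac{1}{4} \cdot 31 \left(28 - 2\right) = \frac{31}{2} \cdot 26 = 403$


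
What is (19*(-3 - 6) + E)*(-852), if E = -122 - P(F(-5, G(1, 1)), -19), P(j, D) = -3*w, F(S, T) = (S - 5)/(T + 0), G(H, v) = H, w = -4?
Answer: 259860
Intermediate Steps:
F(S, T) = (-5 + S)/T
P(j, D) = 12 (P(j, D) = -3*(-4) = 12)
E = -134 (E = -122 - 1*12 = -122 - 12 = -134)
(19*(-3 - 6) + E)*(-852) = (19*(-3 - 6) - 134)*(-852) = (19*(-9) - 134)*(-852) = (-171 - 134)*(-852) = -305*(-852) = 259860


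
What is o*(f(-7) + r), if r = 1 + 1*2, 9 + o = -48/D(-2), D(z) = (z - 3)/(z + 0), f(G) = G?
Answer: 564/5 ≈ 112.80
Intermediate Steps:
D(z) = (-3 + z)/z
o = -141/5 (o = -9 - 48*(-2/(-3 - 2)) = -9 - 48/((-1/2*(-5))) = -9 - 48/5/2 = -9 - 48*2/5 = -9 - 96/5 = -141/5 ≈ -28.200)
r = 3 (r = 1 + 2 = 3)
o*(f(-7) + r) = -141*(-7 + 3)/5 = -141/5*(-4) = 564/5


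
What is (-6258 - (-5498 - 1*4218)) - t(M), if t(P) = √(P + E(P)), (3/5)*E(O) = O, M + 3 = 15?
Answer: 3458 - 4*√2 ≈ 3452.3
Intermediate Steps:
M = 12 (M = -3 + 15 = 12)
E(O) = 5*O/3
t(P) = 2*√6*√P/3 (t(P) = √(P + 5*P/3) = √(8*P/3) = 2*√6*√P/3)
(-6258 - (-5498 - 1*4218)) - t(M) = (-6258 - (-5498 - 1*4218)) - 2*√6*√12/3 = (-6258 - (-5498 - 4218)) - 2*√6*2*√3/3 = (-6258 - 1*(-9716)) - 4*√2 = (-6258 + 9716) - 4*√2 = 3458 - 4*√2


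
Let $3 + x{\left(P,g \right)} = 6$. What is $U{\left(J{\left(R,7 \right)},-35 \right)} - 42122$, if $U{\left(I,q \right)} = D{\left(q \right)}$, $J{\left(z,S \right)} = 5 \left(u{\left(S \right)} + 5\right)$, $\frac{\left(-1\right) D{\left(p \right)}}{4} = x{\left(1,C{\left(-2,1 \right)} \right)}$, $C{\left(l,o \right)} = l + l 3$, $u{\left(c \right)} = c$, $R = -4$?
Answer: $-42134$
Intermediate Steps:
$C{\left(l,o \right)} = 4 l$ ($C{\left(l,o \right)} = l + 3 l = 4 l$)
$x{\left(P,g \right)} = 3$ ($x{\left(P,g \right)} = -3 + 6 = 3$)
$D{\left(p \right)} = -12$ ($D{\left(p \right)} = \left(-4\right) 3 = -12$)
$J{\left(z,S \right)} = 25 + 5 S$ ($J{\left(z,S \right)} = 5 \left(S + 5\right) = 5 \left(5 + S\right) = 25 + 5 S$)
$U{\left(I,q \right)} = -12$
$U{\left(J{\left(R,7 \right)},-35 \right)} - 42122 = -12 - 42122 = -42134$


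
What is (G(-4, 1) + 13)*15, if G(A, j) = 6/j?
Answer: 285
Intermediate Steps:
(G(-4, 1) + 13)*15 = (6/1 + 13)*15 = (6*1 + 13)*15 = (6 + 13)*15 = 19*15 = 285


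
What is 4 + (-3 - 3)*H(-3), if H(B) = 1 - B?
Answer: -20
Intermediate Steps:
4 + (-3 - 3)*H(-3) = 4 + (-3 - 3)*(1 - 1*(-3)) = 4 - 6*(1 + 3) = 4 - 6*4 = 4 - 24 = -20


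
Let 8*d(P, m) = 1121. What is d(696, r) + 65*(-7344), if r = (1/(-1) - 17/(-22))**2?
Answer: -3817759/8 ≈ -4.7722e+5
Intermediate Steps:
r = 25/484 (r = (1*(-1) - 17*(-1/22))**2 = (-1 + 17/22)**2 = (-5/22)**2 = 25/484 ≈ 0.051653)
d(P, m) = 1121/8 (d(P, m) = (1/8)*1121 = 1121/8)
d(696, r) + 65*(-7344) = 1121/8 + 65*(-7344) = 1121/8 - 477360 = -3817759/8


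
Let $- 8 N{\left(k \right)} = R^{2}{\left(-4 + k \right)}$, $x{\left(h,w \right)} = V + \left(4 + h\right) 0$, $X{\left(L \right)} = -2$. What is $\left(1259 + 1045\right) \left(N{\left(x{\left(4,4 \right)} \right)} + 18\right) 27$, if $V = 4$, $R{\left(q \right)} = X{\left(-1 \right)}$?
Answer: $1088640$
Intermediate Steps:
$R{\left(q \right)} = -2$
$x{\left(h,w \right)} = 4$ ($x{\left(h,w \right)} = 4 + \left(4 + h\right) 0 = 4 + 0 = 4$)
$N{\left(k \right)} = - \frac{1}{2}$ ($N{\left(k \right)} = - \frac{\left(-2\right)^{2}}{8} = \left(- \frac{1}{8}\right) 4 = - \frac{1}{2}$)
$\left(1259 + 1045\right) \left(N{\left(x{\left(4,4 \right)} \right)} + 18\right) 27 = \left(1259 + 1045\right) \left(- \frac{1}{2} + 18\right) 27 = 2304 \cdot \frac{35}{2} \cdot 27 = 40320 \cdot 27 = 1088640$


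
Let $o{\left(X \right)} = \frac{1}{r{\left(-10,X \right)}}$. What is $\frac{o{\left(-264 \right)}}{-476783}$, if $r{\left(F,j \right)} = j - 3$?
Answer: $\frac{1}{127301061} \approx 7.8554 \cdot 10^{-9}$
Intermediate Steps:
$r{\left(F,j \right)} = -3 + j$
$o{\left(X \right)} = \frac{1}{-3 + X}$
$\frac{o{\left(-264 \right)}}{-476783} = \frac{1}{\left(-3 - 264\right) \left(-476783\right)} = \frac{1}{-267} \left(- \frac{1}{476783}\right) = \left(- \frac{1}{267}\right) \left(- \frac{1}{476783}\right) = \frac{1}{127301061}$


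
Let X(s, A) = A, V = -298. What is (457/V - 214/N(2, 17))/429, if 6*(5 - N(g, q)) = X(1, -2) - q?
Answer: -405025/6264258 ≈ -0.064656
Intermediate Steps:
N(g, q) = 16/3 + q/6 (N(g, q) = 5 - (-2 - q)/6 = 5 + (1/3 + q/6) = 16/3 + q/6)
(457/V - 214/N(2, 17))/429 = (457/(-298) - 214/(16/3 + (1/6)*17))/429 = (457*(-1/298) - 214/(16/3 + 17/6))*(1/429) = (-457/298 - 214/49/6)*(1/429) = (-457/298 - 214*6/49)*(1/429) = (-457/298 - 1284/49)*(1/429) = -405025/14602*1/429 = -405025/6264258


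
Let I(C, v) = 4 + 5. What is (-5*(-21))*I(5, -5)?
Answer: 945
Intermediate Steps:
I(C, v) = 9
(-5*(-21))*I(5, -5) = -5*(-21)*9 = 105*9 = 945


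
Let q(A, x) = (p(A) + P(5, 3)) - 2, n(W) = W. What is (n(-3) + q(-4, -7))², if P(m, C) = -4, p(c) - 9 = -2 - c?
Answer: 4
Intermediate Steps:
p(c) = 7 - c (p(c) = 9 + (-2 - c) = 7 - c)
q(A, x) = 1 - A (q(A, x) = ((7 - A) - 4) - 2 = (3 - A) - 2 = 1 - A)
(n(-3) + q(-4, -7))² = (-3 + (1 - 1*(-4)))² = (-3 + (1 + 4))² = (-3 + 5)² = 2² = 4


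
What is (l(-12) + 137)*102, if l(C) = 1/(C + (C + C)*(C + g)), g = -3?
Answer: 810509/58 ≈ 13974.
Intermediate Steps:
l(C) = 1/(C + 2*C*(-3 + C)) (l(C) = 1/(C + (C + C)*(C - 3)) = 1/(C + (2*C)*(-3 + C)) = 1/(C + 2*C*(-3 + C)))
(l(-12) + 137)*102 = (1/((-12)*(-5 + 2*(-12))) + 137)*102 = (-1/(12*(-5 - 24)) + 137)*102 = (-1/12/(-29) + 137)*102 = (-1/12*(-1/29) + 137)*102 = (1/348 + 137)*102 = (47677/348)*102 = 810509/58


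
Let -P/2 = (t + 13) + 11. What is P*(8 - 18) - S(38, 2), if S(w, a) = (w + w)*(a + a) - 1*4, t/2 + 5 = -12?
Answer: -500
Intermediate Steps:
t = -34 (t = -10 + 2*(-12) = -10 - 24 = -34)
S(w, a) = -4 + 4*a*w (S(w, a) = (2*w)*(2*a) - 4 = 4*a*w - 4 = -4 + 4*a*w)
P = 20 (P = -2*((-34 + 13) + 11) = -2*(-21 + 11) = -2*(-10) = 20)
P*(8 - 18) - S(38, 2) = 20*(8 - 18) - (-4 + 4*2*38) = 20*(-10) - (-4 + 304) = -200 - 1*300 = -200 - 300 = -500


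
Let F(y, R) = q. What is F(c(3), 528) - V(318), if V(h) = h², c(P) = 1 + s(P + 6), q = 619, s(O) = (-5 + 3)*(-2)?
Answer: -100505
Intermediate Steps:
s(O) = 4 (s(O) = -2*(-2) = 4)
c(P) = 5 (c(P) = 1 + 4 = 5)
F(y, R) = 619
F(c(3), 528) - V(318) = 619 - 1*318² = 619 - 1*101124 = 619 - 101124 = -100505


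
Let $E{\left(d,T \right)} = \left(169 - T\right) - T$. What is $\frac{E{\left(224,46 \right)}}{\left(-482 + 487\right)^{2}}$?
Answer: $\frac{77}{25} \approx 3.08$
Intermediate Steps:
$E{\left(d,T \right)} = 169 - 2 T$
$\frac{E{\left(224,46 \right)}}{\left(-482 + 487\right)^{2}} = \frac{169 - 92}{\left(-482 + 487\right)^{2}} = \frac{169 - 92}{5^{2}} = \frac{77}{25}$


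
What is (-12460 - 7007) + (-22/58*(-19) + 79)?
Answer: -562043/29 ≈ -19381.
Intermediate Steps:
(-12460 - 7007) + (-22/58*(-19) + 79) = -19467 + (-22*1/58*(-19) + 79) = -19467 + (-11/29*(-19) + 79) = -19467 + (209/29 + 79) = -19467 + 2500/29 = -562043/29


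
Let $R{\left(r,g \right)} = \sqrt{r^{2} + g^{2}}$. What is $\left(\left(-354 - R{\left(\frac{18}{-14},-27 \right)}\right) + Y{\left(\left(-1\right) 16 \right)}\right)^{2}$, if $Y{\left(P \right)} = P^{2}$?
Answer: $\frac{506398}{49} + 252 \sqrt{442} \approx 15633.0$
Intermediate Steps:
$R{\left(r,g \right)} = \sqrt{g^{2} + r^{2}}$
$\left(\left(-354 - R{\left(\frac{18}{-14},-27 \right)}\right) + Y{\left(\left(-1\right) 16 \right)}\right)^{2} = \left(\left(-354 - \sqrt{\left(-27\right)^{2} + \left(\frac{18}{-14}\right)^{2}}\right) + \left(\left(-1\right) 16\right)^{2}\right)^{2} = \left(\left(-354 - \sqrt{729 + \left(18 \left(- \frac{1}{14}\right)\right)^{2}}\right) + \left(-16\right)^{2}\right)^{2} = \left(\left(-354 - \sqrt{729 + \left(- \frac{9}{7}\right)^{2}}\right) + 256\right)^{2} = \left(\left(-354 - \sqrt{729 + \frac{81}{49}}\right) + 256\right)^{2} = \left(\left(-354 - \sqrt{\frac{35802}{49}}\right) + 256\right)^{2} = \left(\left(-354 - \frac{9 \sqrt{442}}{7}\right) + 256\right)^{2} = \left(-98 - \frac{9 \sqrt{442}}{7}\right)^{2}$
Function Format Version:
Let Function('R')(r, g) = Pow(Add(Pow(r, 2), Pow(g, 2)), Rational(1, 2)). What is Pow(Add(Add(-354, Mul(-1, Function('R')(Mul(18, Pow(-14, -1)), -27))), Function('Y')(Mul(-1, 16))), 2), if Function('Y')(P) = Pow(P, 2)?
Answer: Add(Rational(506398, 49), Mul(252, Pow(442, Rational(1, 2)))) ≈ 15633.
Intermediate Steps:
Function('R')(r, g) = Pow(Add(Pow(g, 2), Pow(r, 2)), Rational(1, 2))
Pow(Add(Add(-354, Mul(-1, Function('R')(Mul(18, Pow(-14, -1)), -27))), Function('Y')(Mul(-1, 16))), 2) = Pow(Add(Add(-354, Mul(-1, Pow(Add(Pow(-27, 2), Pow(Mul(18, Pow(-14, -1)), 2)), Rational(1, 2)))), Pow(Mul(-1, 16), 2)), 2) = Pow(Add(Add(-354, Mul(-1, Pow(Add(729, Pow(Mul(18, Rational(-1, 14)), 2)), Rational(1, 2)))), Pow(-16, 2)), 2) = Pow(Add(Add(-354, Mul(-1, Pow(Add(729, Pow(Rational(-9, 7), 2)), Rational(1, 2)))), 256), 2) = Pow(Add(Add(-354, Mul(-1, Pow(Add(729, Rational(81, 49)), Rational(1, 2)))), 256), 2) = Pow(Add(Add(-354, Mul(-1, Pow(Rational(35802, 49), Rational(1, 2)))), 256), 2) = Pow(Add(Add(-354, Mul(-1, Mul(Rational(9, 7), Pow(442, Rational(1, 2))))), 256), 2) = Pow(Add(Add(-354, Mul(Rational(-9, 7), Pow(442, Rational(1, 2)))), 256), 2) = Pow(Add(-98, Mul(Rational(-9, 7), Pow(442, Rational(1, 2)))), 2)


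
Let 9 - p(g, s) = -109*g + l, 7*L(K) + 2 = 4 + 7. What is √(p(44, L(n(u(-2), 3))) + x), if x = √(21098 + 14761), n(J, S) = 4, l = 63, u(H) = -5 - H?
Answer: √(4742 + √35859) ≈ 70.224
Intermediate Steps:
L(K) = 9/7 (L(K) = -2/7 + (4 + 7)/7 = -2/7 + (⅐)*11 = -2/7 + 11/7 = 9/7)
p(g, s) = -54 + 109*g (p(g, s) = 9 - (-109*g + 63) = 9 - (63 - 109*g) = 9 + (-63 + 109*g) = -54 + 109*g)
x = √35859 ≈ 189.36
√(p(44, L(n(u(-2), 3))) + x) = √((-54 + 109*44) + √35859) = √((-54 + 4796) + √35859) = √(4742 + √35859)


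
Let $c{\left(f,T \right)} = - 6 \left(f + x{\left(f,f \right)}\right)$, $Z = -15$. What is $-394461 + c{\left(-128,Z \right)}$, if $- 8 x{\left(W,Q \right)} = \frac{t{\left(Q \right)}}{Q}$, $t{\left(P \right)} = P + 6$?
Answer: $- \frac{100785225}{256} \approx -3.9369 \cdot 10^{5}$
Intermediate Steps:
$t{\left(P \right)} = 6 + P$
$x{\left(W,Q \right)} = - \frac{6 + Q}{8 Q}$ ($x{\left(W,Q \right)} = - \frac{\left(6 + Q\right) \frac{1}{Q}}{8} = - \frac{\frac{1}{Q} \left(6 + Q\right)}{8} = - \frac{6 + Q}{8 Q}$)
$c{\left(f,T \right)} = - 6 f - \frac{3 \left(-6 - f\right)}{4 f}$ ($c{\left(f,T \right)} = - 6 \left(f + \frac{-6 - f}{8 f}\right) = - 6 f - \frac{3 \left(-6 - f\right)}{4 f}$)
$-394461 + c{\left(-128,Z \right)} = -394461 + \left(\frac{3}{4} - -768 + \frac{9}{2 \left(-128\right)}\right) = -394461 + \left(\frac{3}{4} + 768 + \frac{9}{2} \left(- \frac{1}{128}\right)\right) = -394461 + \left(\frac{3}{4} + 768 - \frac{9}{256}\right) = -394461 + \frac{196791}{256} = - \frac{100785225}{256}$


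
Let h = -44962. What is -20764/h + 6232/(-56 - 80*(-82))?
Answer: 25953265/18277053 ≈ 1.4200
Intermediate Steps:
-20764/h + 6232/(-56 - 80*(-82)) = -20764/(-44962) + 6232/(-56 - 80*(-82)) = -20764*(-1/44962) + 6232/(-56 + 6560) = 10382/22481 + 6232/6504 = 10382/22481 + 6232*(1/6504) = 10382/22481 + 779/813 = 25953265/18277053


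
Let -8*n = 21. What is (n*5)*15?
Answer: -1575/8 ≈ -196.88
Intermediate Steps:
n = -21/8 (n = -⅛*21 = -21/8 ≈ -2.6250)
(n*5)*15 = -21/8*5*15 = -105/8*15 = -1575/8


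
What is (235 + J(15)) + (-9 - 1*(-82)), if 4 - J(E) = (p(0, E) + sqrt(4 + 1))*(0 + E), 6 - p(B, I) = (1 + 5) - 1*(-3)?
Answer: 357 - 15*sqrt(5) ≈ 323.46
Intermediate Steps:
p(B, I) = -3 (p(B, I) = 6 - ((1 + 5) - 1*(-3)) = 6 - (6 + 3) = 6 - 1*9 = 6 - 9 = -3)
J(E) = 4 - E*(-3 + sqrt(5)) (J(E) = 4 - (-3 + sqrt(4 + 1))*(0 + E) = 4 - (-3 + sqrt(5))*E = 4 - E*(-3 + sqrt(5)))
(235 + J(15)) + (-9 - 1*(-82)) = (235 + (4 + 3*15 - 1*15*sqrt(5))) + (-9 - 1*(-82)) = (235 + (4 + 45 - 15*sqrt(5))) + (-9 + 82) = (235 + (49 - 15*sqrt(5))) + 73 = (284 - 15*sqrt(5)) + 73 = 357 - 15*sqrt(5)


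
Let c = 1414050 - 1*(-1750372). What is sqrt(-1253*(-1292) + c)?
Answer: sqrt(4783298) ≈ 2187.1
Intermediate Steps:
c = 3164422 (c = 1414050 + 1750372 = 3164422)
sqrt(-1253*(-1292) + c) = sqrt(-1253*(-1292) + 3164422) = sqrt(1618876 + 3164422) = sqrt(4783298)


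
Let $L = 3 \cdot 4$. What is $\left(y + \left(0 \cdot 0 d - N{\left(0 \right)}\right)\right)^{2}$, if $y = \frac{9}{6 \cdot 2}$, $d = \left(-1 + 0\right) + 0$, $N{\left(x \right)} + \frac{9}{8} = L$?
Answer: $\frac{6561}{64} \approx 102.52$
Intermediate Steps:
$L = 12$
$N{\left(x \right)} = \frac{87}{8}$ ($N{\left(x \right)} = - \frac{9}{8} + 12 = \frac{87}{8}$)
$d = -1$ ($d = -1 + 0 = -1$)
$y = \frac{3}{4}$ ($y = \frac{9}{12} = 9 \cdot \frac{1}{12} = \frac{3}{4} \approx 0.75$)
$\left(y + \left(0 \cdot 0 d - N{\left(0 \right)}\right)\right)^{2} = \left(\frac{3}{4} - \left(\frac{87}{8} - 0 \cdot 0 \left(-1\right)\right)\right)^{2} = \left(\frac{3}{4} + \left(0 \left(-1\right) - \frac{87}{8}\right)\right)^{2} = \left(\frac{3}{4} + \left(0 - \frac{87}{8}\right)\right)^{2} = \left(\frac{3}{4} - \frac{87}{8}\right)^{2} = \left(- \frac{81}{8}\right)^{2} = \frac{6561}{64}$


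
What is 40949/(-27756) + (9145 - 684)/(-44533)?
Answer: -2058425333/1236057948 ≈ -1.6653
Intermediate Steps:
40949/(-27756) + (9145 - 684)/(-44533) = 40949*(-1/27756) + 8461*(-1/44533) = -40949/27756 - 8461/44533 = -2058425333/1236057948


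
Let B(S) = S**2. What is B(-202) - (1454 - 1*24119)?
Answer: 63469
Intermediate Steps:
B(-202) - (1454 - 1*24119) = (-202)**2 - (1454 - 1*24119) = 40804 - (1454 - 24119) = 40804 - 1*(-22665) = 40804 + 22665 = 63469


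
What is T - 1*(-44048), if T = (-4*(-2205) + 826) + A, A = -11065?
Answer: 42629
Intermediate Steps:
T = -1419 (T = (-4*(-2205) + 826) - 11065 = (8820 + 826) - 11065 = 9646 - 11065 = -1419)
T - 1*(-44048) = -1419 - 1*(-44048) = -1419 + 44048 = 42629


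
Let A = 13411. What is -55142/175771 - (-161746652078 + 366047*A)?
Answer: 27567501044451589/175771 ≈ 1.5684e+11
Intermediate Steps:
-55142/175771 - (-161746652078 + 366047*A) = -55142/175771 - 366047/(1/(-441874 + 13411)) = -55142*1/175771 - 366047/(1/(-428463)) = -55142/175771 - 366047/(-1/428463) = -55142/175771 - 366047*(-428463) = -55142/175771 + 156837595761 = 27567501044451589/175771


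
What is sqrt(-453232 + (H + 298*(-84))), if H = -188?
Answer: 2*I*sqrt(119613) ≈ 691.7*I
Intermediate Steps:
sqrt(-453232 + (H + 298*(-84))) = sqrt(-453232 + (-188 + 298*(-84))) = sqrt(-453232 + (-188 - 25032)) = sqrt(-453232 - 25220) = sqrt(-478452) = 2*I*sqrt(119613)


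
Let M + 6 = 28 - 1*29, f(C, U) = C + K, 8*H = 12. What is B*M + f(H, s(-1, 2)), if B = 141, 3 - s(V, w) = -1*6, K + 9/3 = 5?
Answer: -1967/2 ≈ -983.50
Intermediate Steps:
K = 2 (K = -3 + 5 = 2)
s(V, w) = 9 (s(V, w) = 3 - (-1)*6 = 3 - 1*(-6) = 3 + 6 = 9)
H = 3/2 (H = (1/8)*12 = 3/2 ≈ 1.5000)
f(C, U) = 2 + C (f(C, U) = C + 2 = 2 + C)
M = -7 (M = -6 + (28 - 1*29) = -6 + (28 - 29) = -6 - 1 = -7)
B*M + f(H, s(-1, 2)) = 141*(-7) + (2 + 3/2) = -987 + 7/2 = -1967/2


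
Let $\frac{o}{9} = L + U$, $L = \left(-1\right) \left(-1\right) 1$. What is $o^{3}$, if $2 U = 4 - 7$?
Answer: $- \frac{729}{8} \approx -91.125$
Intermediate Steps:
$U = - \frac{3}{2}$ ($U = \frac{4 - 7}{2} = \frac{1}{2} \left(-3\right) = - \frac{3}{2} \approx -1.5$)
$L = 1$ ($L = 1 \cdot 1 = 1$)
$o = - \frac{9}{2}$ ($o = 9 \left(1 - \frac{3}{2}\right) = 9 \left(- \frac{1}{2}\right) = - \frac{9}{2} \approx -4.5$)
$o^{3} = \left(- \frac{9}{2}\right)^{3} = - \frac{729}{8}$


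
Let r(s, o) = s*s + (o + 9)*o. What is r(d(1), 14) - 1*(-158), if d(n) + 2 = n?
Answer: 481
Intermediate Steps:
d(n) = -2 + n
r(s, o) = s² + o*(9 + o) (r(s, o) = s² + (9 + o)*o = s² + o*(9 + o))
r(d(1), 14) - 1*(-158) = (14² + (-2 + 1)² + 9*14) - 1*(-158) = (196 + (-1)² + 126) + 158 = (196 + 1 + 126) + 158 = 323 + 158 = 481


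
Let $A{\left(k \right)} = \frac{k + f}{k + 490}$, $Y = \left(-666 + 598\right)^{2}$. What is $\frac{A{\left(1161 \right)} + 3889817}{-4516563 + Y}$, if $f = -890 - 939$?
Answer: $- \frac{6422087199}{7449211289} \approx -0.86212$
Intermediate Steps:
$f = -1829$
$Y = 4624$ ($Y = \left(-68\right)^{2} = 4624$)
$A{\left(k \right)} = \frac{-1829 + k}{490 + k}$ ($A{\left(k \right)} = \frac{k - 1829}{k + 490} = \frac{-1829 + k}{490 + k}$)
$\frac{A{\left(1161 \right)} + 3889817}{-4516563 + Y} = \frac{\frac{-1829 + 1161}{490 + 1161} + 3889817}{-4516563 + 4624} = \frac{\frac{1}{1651} \left(-668\right) + 3889817}{-4511939} = \left(\frac{1}{1651} \left(-668\right) + 3889817\right) \left(- \frac{1}{4511939}\right) = \left(- \frac{668}{1651} + 3889817\right) \left(- \frac{1}{4511939}\right) = \frac{6422087199}{1651} \left(- \frac{1}{4511939}\right) = - \frac{6422087199}{7449211289}$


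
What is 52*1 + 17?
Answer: 69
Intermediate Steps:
52*1 + 17 = 52 + 17 = 69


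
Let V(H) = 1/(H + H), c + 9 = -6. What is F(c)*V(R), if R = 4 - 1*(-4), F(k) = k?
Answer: -15/16 ≈ -0.93750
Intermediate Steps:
c = -15 (c = -9 - 6 = -15)
R = 8 (R = 4 + 4 = 8)
V(H) = 1/(2*H)
F(c)*V(R) = -15/(2*8) = -15*1/16 = -15/16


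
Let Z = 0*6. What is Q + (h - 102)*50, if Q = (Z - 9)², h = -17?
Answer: -5869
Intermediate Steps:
Z = 0
Q = 81 (Q = (0 - 9)² = (-9)² = 81)
Q + (h - 102)*50 = 81 + (-17 - 102)*50 = 81 - 119*50 = 81 - 5950 = -5869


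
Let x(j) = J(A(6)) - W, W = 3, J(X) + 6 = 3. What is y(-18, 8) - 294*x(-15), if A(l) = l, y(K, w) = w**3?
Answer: 2276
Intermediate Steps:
J(X) = -3 (J(X) = -6 + 3 = -3)
x(j) = -6 (x(j) = -3 - 1*3 = -3 - 3 = -6)
y(-18, 8) - 294*x(-15) = 8**3 - 294*(-6) = 512 + 1764 = 2276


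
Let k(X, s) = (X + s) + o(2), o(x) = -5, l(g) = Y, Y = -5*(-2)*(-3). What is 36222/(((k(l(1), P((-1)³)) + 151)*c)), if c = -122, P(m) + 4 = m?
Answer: -6037/2257 ≈ -2.6748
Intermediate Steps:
Y = -30 (Y = 10*(-3) = -30)
l(g) = -30
P(m) = -4 + m
k(X, s) = -5 + X + s (k(X, s) = (X + s) - 5 = -5 + X + s)
36222/(((k(l(1), P((-1)³)) + 151)*c)) = 36222/((((-5 - 30 + (-4 + (-1)³)) + 151)*(-122))) = 36222/((((-5 - 30 + (-4 - 1)) + 151)*(-122))) = 36222/((((-5 - 30 - 5) + 151)*(-122))) = 36222/(((-40 + 151)*(-122))) = 36222/((111*(-122))) = 36222/(-13542) = 36222*(-1/13542) = -6037/2257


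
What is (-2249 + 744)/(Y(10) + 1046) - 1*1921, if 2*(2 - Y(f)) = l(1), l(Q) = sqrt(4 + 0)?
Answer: -2012792/1047 ≈ -1922.4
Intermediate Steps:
l(Q) = 2 (l(Q) = sqrt(4) = 2)
Y(f) = 1 (Y(f) = 2 - 1/2*2 = 2 - 1 = 1)
(-2249 + 744)/(Y(10) + 1046) - 1*1921 = (-2249 + 744)/(1 + 1046) - 1*1921 = -1505/1047 - 1921 = -2012792/1047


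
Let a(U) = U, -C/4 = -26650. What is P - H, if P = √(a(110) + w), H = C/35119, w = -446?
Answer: -106600/35119 + 4*I*√21 ≈ -3.0354 + 18.33*I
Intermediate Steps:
C = 106600 (C = -4*(-26650) = 106600)
H = 106600/35119 ≈ 3.0354
P = 4*I*√21 (P = √(110 - 446) = √(-336) = 4*I*√21 ≈ 18.33*I)
P - H = 4*I*√21 - 1*106600/35119 = 4*I*√21 - 106600/35119 = -106600/35119 + 4*I*√21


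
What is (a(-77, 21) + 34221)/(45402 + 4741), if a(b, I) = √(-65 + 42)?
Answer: 34221/50143 + I*√23/50143 ≈ 0.68247 + 9.5643e-5*I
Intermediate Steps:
a(b, I) = I*√23 (a(b, I) = √(-23) = I*√23)
(a(-77, 21) + 34221)/(45402 + 4741) = (I*√23 + 34221)/(45402 + 4741) = (34221 + I*√23)/50143 = (34221 + I*√23)*(1/50143) = 34221/50143 + I*√23/50143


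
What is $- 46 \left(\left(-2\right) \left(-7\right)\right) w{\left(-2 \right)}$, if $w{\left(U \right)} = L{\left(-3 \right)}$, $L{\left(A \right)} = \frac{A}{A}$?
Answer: $-644$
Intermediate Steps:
$L{\left(A \right)} = 1$
$w{\left(U \right)} = 1$
$- 46 \left(\left(-2\right) \left(-7\right)\right) w{\left(-2 \right)} = - 46 \left(\left(-2\right) \left(-7\right)\right) 1 = \left(-46\right) 14 \cdot 1 = \left(-644\right) 1 = -644$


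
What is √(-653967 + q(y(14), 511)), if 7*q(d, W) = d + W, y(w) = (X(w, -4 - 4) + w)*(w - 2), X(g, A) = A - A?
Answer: I*√653870 ≈ 808.62*I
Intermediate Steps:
X(g, A) = 0
y(w) = w*(-2 + w) (y(w) = (0 + w)*(w - 2) = w*(-2 + w))
q(d, W) = W/7 + d/7 (q(d, W) = (d + W)/7 = (W + d)/7 = W/7 + d/7)
√(-653967 + q(y(14), 511)) = √(-653967 + ((⅐)*511 + (14*(-2 + 14))/7)) = √(-653967 + (73 + (14*12)/7)) = √(-653967 + (73 + (⅐)*168)) = √(-653967 + (73 + 24)) = √(-653967 + 97) = √(-653870) = I*√653870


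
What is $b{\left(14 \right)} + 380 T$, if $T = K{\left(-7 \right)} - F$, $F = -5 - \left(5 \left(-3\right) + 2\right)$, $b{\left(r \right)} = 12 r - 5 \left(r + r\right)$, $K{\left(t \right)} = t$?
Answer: $-5672$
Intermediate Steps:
$b{\left(r \right)} = 2 r$ ($b{\left(r \right)} = 12 r - 5 \cdot 2 r = 12 r - 10 r = 2 r$)
$F = 8$ ($F = -5 - \left(-15 + 2\right) = -5 - -13 = -5 + 13 = 8$)
$T = -15$ ($T = -7 - 8 = -15$)
$b{\left(14 \right)} + 380 T = 2 \cdot 14 + 380 \left(-15\right) = 28 - 5700 = -5672$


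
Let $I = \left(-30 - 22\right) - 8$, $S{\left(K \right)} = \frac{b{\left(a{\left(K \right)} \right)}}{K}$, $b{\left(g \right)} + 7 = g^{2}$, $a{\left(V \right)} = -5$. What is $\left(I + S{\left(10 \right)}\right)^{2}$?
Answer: $\frac{84681}{25} \approx 3387.2$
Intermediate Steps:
$b{\left(g \right)} = -7 + g^{2}$
$S{\left(K \right)} = \frac{18}{K}$ ($S{\left(K \right)} = \frac{-7 + \left(-5\right)^{2}}{K} = \frac{-7 + 25}{K} = \frac{18}{K}$)
$I = -60$ ($I = -52 - 8 = -60$)
$\left(I + S{\left(10 \right)}\right)^{2} = \left(-60 + \frac{18}{10}\right)^{2} = \left(-60 + 18 \cdot \frac{1}{10}\right)^{2} = \left(-60 + \frac{9}{5}\right)^{2} = \left(- \frac{291}{5}\right)^{2} = \frac{84681}{25}$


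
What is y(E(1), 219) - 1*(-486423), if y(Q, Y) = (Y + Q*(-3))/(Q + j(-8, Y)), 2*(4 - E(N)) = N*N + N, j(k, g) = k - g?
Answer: 7782753/16 ≈ 4.8642e+5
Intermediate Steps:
E(N) = 4 - N/2 - N²/2 (E(N) = 4 - (N*N + N)/2 = 4 - (N² + N)/2 = 4 - (N + N²)/2 = 4 + (-N/2 - N²/2) = 4 - N/2 - N²/2)
y(Q, Y) = (Y - 3*Q)/(-8 + Q - Y) (y(Q, Y) = (Y + Q*(-3))/(Q + (-8 - Y)) = (Y - 3*Q)/(-8 + Q - Y))
y(E(1), 219) - 1*(-486423) = (-1*219 + 3*(4 - ½*1 - ½*1²))/(8 + 219 - (4 - ½*1 - ½*1²)) - 1*(-486423) = (-219 + 3*(4 - ½ - ½*1))/(8 + 219 - (4 - ½ - ½*1)) + 486423 = (-219 + 3*(4 - ½ - ½))/(8 + 219 - (4 - ½ - ½)) + 486423 = (-219 + 3*3)/(8 + 219 - 1*3) + 486423 = (-219 + 9)/(8 + 219 - 3) + 486423 = -210/224 + 486423 = (1/224)*(-210) + 486423 = -15/16 + 486423 = 7782753/16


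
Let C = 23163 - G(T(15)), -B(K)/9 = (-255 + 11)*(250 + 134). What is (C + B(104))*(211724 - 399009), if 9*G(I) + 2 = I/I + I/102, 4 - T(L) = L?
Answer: -148962761841215/918 ≈ -1.6227e+11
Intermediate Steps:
T(L) = 4 - L
B(K) = 843264 (B(K) = -9*(-255 + 11)*(250 + 134) = -(-2196)*384 = -9*(-93696) = 843264)
G(I) = -1/9 + I/918 (G(I) = -2/9 + (I/I + I/102)/9 = -2/9 + (1 + I*(1/102))/9 = -2/9 + (1 + I/102)/9 = -2/9 + (1/9 + I/918) = -1/9 + I/918)
C = 21263747/918 (C = 23163 - (-1/9 + (4 - 1*15)/918) = 23163 - (-1/9 + (4 - 15)/918) = 23163 - (-1/9 + (1/918)*(-11)) = 23163 - (-1/9 - 11/918) = 23163 - 1*(-113/918) = 23163 + 113/918 = 21263747/918 ≈ 23163.)
(C + B(104))*(211724 - 399009) = (21263747/918 + 843264)*(211724 - 399009) = (795380099/918)*(-187285) = -148962761841215/918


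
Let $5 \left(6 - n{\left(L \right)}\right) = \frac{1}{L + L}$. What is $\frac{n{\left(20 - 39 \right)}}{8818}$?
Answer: $\frac{1141}{1675420} \approx 0.00068102$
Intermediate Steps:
$n{\left(L \right)} = 6 - \frac{1}{10 L}$ ($n{\left(L \right)} = 6 - \frac{1}{5 \left(L + L\right)} = 6 - \frac{1}{5 \cdot 2 L} = 6 - \frac{\frac{1}{2} \frac{1}{L}}{5} = 6 - \frac{1}{10 L}$)
$\frac{n{\left(20 - 39 \right)}}{8818} = \frac{6 - \frac{1}{10 \left(20 - 39\right)}}{8818} = \left(6 - \frac{1}{10 \left(20 - 39\right)}\right) \frac{1}{8818} = \left(6 - \frac{1}{10 \left(-19\right)}\right) \frac{1}{8818} = \left(6 - - \frac{1}{190}\right) \frac{1}{8818} = \left(6 + \frac{1}{190}\right) \frac{1}{8818} = \frac{1141}{190} \cdot \frac{1}{8818} = \frac{1141}{1675420}$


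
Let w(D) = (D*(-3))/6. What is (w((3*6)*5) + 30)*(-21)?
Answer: 315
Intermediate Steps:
w(D) = -D/2 (w(D) = -3*D*(⅙) = -D/2)
(w((3*6)*5) + 30)*(-21) = (-3*6*5/2 + 30)*(-21) = (-9*5 + 30)*(-21) = (-½*90 + 30)*(-21) = (-45 + 30)*(-21) = -15*(-21) = 315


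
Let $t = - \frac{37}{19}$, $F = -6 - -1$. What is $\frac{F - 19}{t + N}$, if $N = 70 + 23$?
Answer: $- \frac{228}{865} \approx -0.26358$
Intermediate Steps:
$N = 93$
$F = -5$ ($F = -6 + 1 = -5$)
$t = - \frac{37}{19}$ ($t = \left(-37\right) \frac{1}{19} = - \frac{37}{19} \approx -1.9474$)
$\frac{F - 19}{t + N} = \frac{-5 - 19}{- \frac{37}{19} + 93} = - \frac{24}{\frac{1730}{19}} = \left(-24\right) \frac{19}{1730} = - \frac{228}{865}$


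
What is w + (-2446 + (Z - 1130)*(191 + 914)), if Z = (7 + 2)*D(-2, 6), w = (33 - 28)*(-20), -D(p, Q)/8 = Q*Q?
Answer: -4115356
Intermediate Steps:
D(p, Q) = -8*Q² (D(p, Q) = -8*Q*Q = -8*Q²)
w = -100 (w = 5*(-20) = -100)
Z = -2592 (Z = (7 + 2)*(-8*6²) = 9*(-8*36) = 9*(-288) = -2592)
w + (-2446 + (Z - 1130)*(191 + 914)) = -100 + (-2446 + (-2592 - 1130)*(191 + 914)) = -100 + (-2446 - 3722*1105) = -100 + (-2446 - 4112810) = -100 - 4115256 = -4115356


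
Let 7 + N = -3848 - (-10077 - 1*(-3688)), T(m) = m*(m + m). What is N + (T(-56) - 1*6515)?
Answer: 2291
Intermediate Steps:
T(m) = 2*m² (T(m) = m*(2*m) = 2*m²)
N = 2534 (N = -7 + (-3848 - (-10077 - 1*(-3688))) = -7 + (-3848 - (-10077 + 3688)) = -7 + (-3848 - 1*(-6389)) = -7 + (-3848 + 6389) = -7 + 2541 = 2534)
N + (T(-56) - 1*6515) = 2534 + (2*(-56)² - 1*6515) = 2534 + (2*3136 - 6515) = 2534 + (6272 - 6515) = 2534 - 243 = 2291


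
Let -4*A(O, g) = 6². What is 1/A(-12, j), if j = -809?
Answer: -⅑ ≈ -0.11111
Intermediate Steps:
A(O, g) = -9 (A(O, g) = -¼*6² = -¼*36 = -9)
1/A(-12, j) = 1/(-9) = -⅑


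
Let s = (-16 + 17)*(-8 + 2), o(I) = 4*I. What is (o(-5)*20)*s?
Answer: 2400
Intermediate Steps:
s = -6 (s = 1*(-6) = -6)
(o(-5)*20)*s = ((4*(-5))*20)*(-6) = -20*20*(-6) = -400*(-6) = 2400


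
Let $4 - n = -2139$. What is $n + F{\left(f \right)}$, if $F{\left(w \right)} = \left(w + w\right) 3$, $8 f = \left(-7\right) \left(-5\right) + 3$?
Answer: $\frac{4343}{2} \approx 2171.5$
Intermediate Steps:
$n = 2143$ ($n = 4 - -2139 = 4 + 2139 = 2143$)
$f = \frac{19}{4}$ ($f = \frac{\left(-7\right) \left(-5\right) + 3}{8} = \frac{35 + 3}{8} = \frac{1}{8} \cdot 38 = \frac{19}{4} \approx 4.75$)
$F{\left(w \right)} = 6 w$ ($F{\left(w \right)} = 2 w 3 = 6 w$)
$n + F{\left(f \right)} = 2143 + 6 \cdot \frac{19}{4} = 2143 + \frac{57}{2} = \frac{4343}{2}$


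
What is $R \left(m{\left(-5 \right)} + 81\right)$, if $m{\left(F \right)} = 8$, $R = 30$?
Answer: $2670$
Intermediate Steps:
$R \left(m{\left(-5 \right)} + 81\right) = 30 \left(8 + 81\right) = 30 \cdot 89 = 2670$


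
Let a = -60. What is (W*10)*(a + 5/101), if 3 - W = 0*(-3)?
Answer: -181650/101 ≈ -1798.5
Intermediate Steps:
W = 3 (W = 3 - 0*(-3) = 3 - 1*0 = 3 + 0 = 3)
(W*10)*(a + 5/101) = (3*10)*(-60 + 5/101) = 30*(-60 + 5*(1/101)) = 30*(-60 + 5/101) = 30*(-6055/101) = -181650/101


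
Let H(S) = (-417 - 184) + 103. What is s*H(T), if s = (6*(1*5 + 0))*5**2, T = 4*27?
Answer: -373500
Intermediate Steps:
T = 108
H(S) = -498 (H(S) = -601 + 103 = -498)
s = 750 (s = (6*(5 + 0))*25 = (6*5)*25 = 30*25 = 750)
s*H(T) = 750*(-498) = -373500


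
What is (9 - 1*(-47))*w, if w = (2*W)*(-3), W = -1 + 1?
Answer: 0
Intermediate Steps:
W = 0
w = 0 (w = (2*0)*(-3) = 0*(-3) = 0)
(9 - 1*(-47))*w = (9 - 1*(-47))*0 = (9 + 47)*0 = 56*0 = 0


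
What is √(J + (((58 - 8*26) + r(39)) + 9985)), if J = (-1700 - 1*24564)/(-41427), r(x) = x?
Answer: √1882978954586/13809 ≈ 99.371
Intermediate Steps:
J = 26264/41427 (J = (-1700 - 24564)*(-1/41427) = -26264*(-1/41427) = 26264/41427 ≈ 0.63398)
√(J + (((58 - 8*26) + r(39)) + 9985)) = √(26264/41427 + (((58 - 8*26) + 39) + 9985)) = √(26264/41427 + (((58 - 208) + 39) + 9985)) = √(26264/41427 + ((-150 + 39) + 9985)) = √(26264/41427 + (-111 + 9985)) = √(26264/41427 + 9874) = √(409076462/41427) = √1882978954586/13809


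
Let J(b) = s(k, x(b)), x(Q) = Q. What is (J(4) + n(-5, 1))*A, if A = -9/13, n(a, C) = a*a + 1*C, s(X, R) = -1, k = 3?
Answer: -225/13 ≈ -17.308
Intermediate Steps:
J(b) = -1
n(a, C) = C + a² (n(a, C) = a² + C = C + a²)
A = -9/13 (A = -9*1/13 = -9/13 ≈ -0.69231)
(J(4) + n(-5, 1))*A = (-1 + (1 + (-5)²))*(-9/13) = (-1 + (1 + 25))*(-9/13) = (-1 + 26)*(-9/13) = 25*(-9/13) = -225/13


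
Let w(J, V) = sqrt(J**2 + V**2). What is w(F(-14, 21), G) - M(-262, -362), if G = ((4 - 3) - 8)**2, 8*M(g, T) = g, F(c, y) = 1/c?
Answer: 131/4 + sqrt(470597)/14 ≈ 81.750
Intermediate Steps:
M(g, T) = g/8
G = 49 (G = (1 - 8)**2 = (-7)**2 = 49)
w(F(-14, 21), G) - M(-262, -362) = sqrt((1/(-14))**2 + 49**2) - (-262)/8 = sqrt((-1/14)**2 + 2401) - 1*(-131/4) = sqrt(1/196 + 2401) + 131/4 = sqrt(470597/196) + 131/4 = sqrt(470597)/14 + 131/4 = 131/4 + sqrt(470597)/14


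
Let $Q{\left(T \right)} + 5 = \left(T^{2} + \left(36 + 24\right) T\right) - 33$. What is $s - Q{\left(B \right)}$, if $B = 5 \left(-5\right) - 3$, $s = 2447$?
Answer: $3381$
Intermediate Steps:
$B = -28$ ($B = -25 - 3 = -28$)
$Q{\left(T \right)} = -38 + T^{2} + 60 T$ ($Q{\left(T \right)} = -5 - \left(33 - T^{2} - \left(36 + 24\right) T\right) = -5 - \left(33 - T^{2} - 60 T\right) = -5 + \left(-33 + T^{2} + 60 T\right) = -38 + T^{2} + 60 T$)
$s - Q{\left(B \right)} = 2447 - \left(-38 + \left(-28\right)^{2} + 60 \left(-28\right)\right) = 2447 - \left(-38 + 784 - 1680\right) = 2447 - -934 = 2447 + 934 = 3381$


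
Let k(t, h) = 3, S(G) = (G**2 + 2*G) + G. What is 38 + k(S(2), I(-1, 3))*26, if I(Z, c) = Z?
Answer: 116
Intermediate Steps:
S(G) = G**2 + 3*G
38 + k(S(2), I(-1, 3))*26 = 38 + 3*26 = 38 + 78 = 116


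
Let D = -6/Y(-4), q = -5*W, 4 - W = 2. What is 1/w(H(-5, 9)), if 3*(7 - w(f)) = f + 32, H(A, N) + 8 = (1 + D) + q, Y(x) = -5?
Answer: 5/8 ≈ 0.62500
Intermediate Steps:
W = 2 (W = 4 - 1*2 = 4 - 2 = 2)
q = -10 (q = -5*2 = -10)
D = 6/5 (D = -6/(-5) = -6*(-1/5) = 6/5 ≈ 1.2000)
H(A, N) = -79/5 (H(A, N) = -8 + ((1 + 6/5) - 10) = -8 + (11/5 - 10) = -8 - 39/5 = -79/5)
w(f) = -11/3 - f/3 (w(f) = 7 - (f + 32)/3 = 7 - (32 + f)/3 = 7 + (-32/3 - f/3) = -11/3 - f/3)
1/w(H(-5, 9)) = 1/(-11/3 - 1/3*(-79/5)) = 1/(-11/3 + 79/15) = 1/(8/5) = 5/8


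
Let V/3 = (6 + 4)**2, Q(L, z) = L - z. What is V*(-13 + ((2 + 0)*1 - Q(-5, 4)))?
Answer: -600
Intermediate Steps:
V = 300 (V = 3*(6 + 4)**2 = 3*10**2 = 3*100 = 300)
V*(-13 + ((2 + 0)*1 - Q(-5, 4))) = 300*(-13 + ((2 + 0)*1 - (-5 - 1*4))) = 300*(-13 + (2*1 - (-5 - 4))) = 300*(-13 + (2 - 1*(-9))) = 300*(-13 + (2 + 9)) = 300*(-13 + 11) = 300*(-2) = -600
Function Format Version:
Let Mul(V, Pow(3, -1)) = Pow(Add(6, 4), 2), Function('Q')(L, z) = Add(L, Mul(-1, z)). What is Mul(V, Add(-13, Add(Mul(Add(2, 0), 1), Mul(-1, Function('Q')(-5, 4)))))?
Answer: -600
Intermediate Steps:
V = 300 (V = Mul(3, Pow(Add(6, 4), 2)) = Mul(3, Pow(10, 2)) = Mul(3, 100) = 300)
Mul(V, Add(-13, Add(Mul(Add(2, 0), 1), Mul(-1, Function('Q')(-5, 4))))) = Mul(300, Add(-13, Add(Mul(Add(2, 0), 1), Mul(-1, Add(-5, Mul(-1, 4)))))) = Mul(300, Add(-13, Add(Mul(2, 1), Mul(-1, Add(-5, -4))))) = Mul(300, Add(-13, Add(2, Mul(-1, -9)))) = Mul(300, Add(-13, Add(2, 9))) = Mul(300, Add(-13, 11)) = Mul(300, -2) = -600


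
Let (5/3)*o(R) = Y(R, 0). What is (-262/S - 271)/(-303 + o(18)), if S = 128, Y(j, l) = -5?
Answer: 5825/6528 ≈ 0.89231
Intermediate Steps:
o(R) = -3 (o(R) = (⅗)*(-5) = -3)
(-262/S - 271)/(-303 + o(18)) = (-262/128 - 271)/(-303 - 3) = (-262*1/128 - 271)/(-306) = (-131/64 - 271)*(-1/306) = -17475/64*(-1/306) = 5825/6528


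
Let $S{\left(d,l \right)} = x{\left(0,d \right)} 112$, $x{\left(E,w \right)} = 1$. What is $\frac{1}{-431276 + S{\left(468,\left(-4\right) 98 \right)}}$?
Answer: $- \frac{1}{431164} \approx -2.3193 \cdot 10^{-6}$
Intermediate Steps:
$S{\left(d,l \right)} = 112$ ($S{\left(d,l \right)} = 1 \cdot 112 = 112$)
$\frac{1}{-431276 + S{\left(468,\left(-4\right) 98 \right)}} = \frac{1}{-431276 + 112} = \frac{1}{-431164} = - \frac{1}{431164}$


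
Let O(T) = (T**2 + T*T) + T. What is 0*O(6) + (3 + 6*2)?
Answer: 15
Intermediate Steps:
O(T) = T + 2*T**2 (O(T) = (T**2 + T**2) + T = 2*T**2 + T = T + 2*T**2)
0*O(6) + (3 + 6*2) = 0*(6*(1 + 2*6)) + (3 + 6*2) = 0*(6*(1 + 12)) + (3 + 12) = 0*(6*13) + 15 = 0*78 + 15 = 0 + 15 = 15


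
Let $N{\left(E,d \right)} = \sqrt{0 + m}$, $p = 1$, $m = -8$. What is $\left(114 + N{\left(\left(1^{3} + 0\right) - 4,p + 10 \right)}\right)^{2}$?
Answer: $12988 + 456 i \sqrt{2} \approx 12988.0 + 644.88 i$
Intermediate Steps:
$N{\left(E,d \right)} = 2 i \sqrt{2}$ ($N{\left(E,d \right)} = \sqrt{0 - 8} = \sqrt{-8} = 2 i \sqrt{2}$)
$\left(114 + N{\left(\left(1^{3} + 0\right) - 4,p + 10 \right)}\right)^{2} = \left(114 + 2 i \sqrt{2}\right)^{2}$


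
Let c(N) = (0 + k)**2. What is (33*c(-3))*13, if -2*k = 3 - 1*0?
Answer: 3861/4 ≈ 965.25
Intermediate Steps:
k = -3/2 (k = -(3 - 1*0)/2 = -(3 + 0)/2 = -1/2*3 = -3/2 ≈ -1.5000)
c(N) = 9/4 (c(N) = (0 - 3/2)**2 = (-3/2)**2 = 9/4)
(33*c(-3))*13 = (33*(9/4))*13 = (297/4)*13 = 3861/4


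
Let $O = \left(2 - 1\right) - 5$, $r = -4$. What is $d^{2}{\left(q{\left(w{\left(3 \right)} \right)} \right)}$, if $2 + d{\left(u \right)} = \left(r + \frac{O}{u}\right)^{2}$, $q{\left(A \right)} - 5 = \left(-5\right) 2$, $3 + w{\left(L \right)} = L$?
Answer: $\frac{42436}{625} \approx 67.898$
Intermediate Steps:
$w{\left(L \right)} = -3 + L$
$q{\left(A \right)} = -5$ ($q{\left(A \right)} = 5 - 10 = -5$)
$O = -4$ ($O = 1 - 5 = -4$)
$d{\left(u \right)} = -2 + \left(-4 - \frac{4}{u}\right)^{2}$
$d^{2}{\left(q{\left(w{\left(3 \right)} \right)} \right)} = \left(14 + \frac{16}{25} + \frac{32}{-5}\right)^{2} = \left(14 + 16 \cdot \frac{1}{25} + 32 \left(- \frac{1}{5}\right)\right)^{2} = \left(14 + \frac{16}{25} - \frac{32}{5}\right)^{2} = \left(\frac{206}{25}\right)^{2} = \frac{42436}{625}$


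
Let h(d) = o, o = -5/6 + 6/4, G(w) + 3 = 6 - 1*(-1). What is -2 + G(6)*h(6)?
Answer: 2/3 ≈ 0.66667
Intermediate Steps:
G(w) = 4 (G(w) = -3 + (6 - 1*(-1)) = -3 + (6 + 1) = -3 + 7 = 4)
o = 2/3 (o = -5*1/6 + 6*(1/4) = -5/6 + 3/2 = 2/3 ≈ 0.66667)
h(d) = 2/3
-2 + G(6)*h(6) = -2 + 4*(2/3) = -2 + 8/3 = 2/3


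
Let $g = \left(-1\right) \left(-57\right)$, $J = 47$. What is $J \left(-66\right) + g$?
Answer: $-3045$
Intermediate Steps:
$g = 57$
$J \left(-66\right) + g = 47 \left(-66\right) + 57 = -3102 + 57 = -3045$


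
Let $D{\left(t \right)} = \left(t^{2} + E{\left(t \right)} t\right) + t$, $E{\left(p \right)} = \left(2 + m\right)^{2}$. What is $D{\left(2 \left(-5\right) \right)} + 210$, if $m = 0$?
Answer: $260$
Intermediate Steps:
$E{\left(p \right)} = 4$ ($E{\left(p \right)} = \left(2 + 0\right)^{2} = 2^{2} = 4$)
$D{\left(t \right)} = t^{2} + 5 t$ ($D{\left(t \right)} = \left(t^{2} + 4 t\right) + t = t^{2} + 5 t$)
$D{\left(2 \left(-5\right) \right)} + 210 = 2 \left(-5\right) \left(5 + 2 \left(-5\right)\right) + 210 = - 10 \left(5 - 10\right) + 210 = \left(-10\right) \left(-5\right) + 210 = 50 + 210 = 260$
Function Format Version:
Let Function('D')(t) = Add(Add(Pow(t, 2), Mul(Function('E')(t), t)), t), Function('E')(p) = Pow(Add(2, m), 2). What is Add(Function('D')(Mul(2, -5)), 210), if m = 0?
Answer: 260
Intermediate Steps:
Function('E')(p) = 4 (Function('E')(p) = Pow(Add(2, 0), 2) = Pow(2, 2) = 4)
Function('D')(t) = Add(Pow(t, 2), Mul(5, t)) (Function('D')(t) = Add(Add(Pow(t, 2), Mul(4, t)), t) = Add(Pow(t, 2), Mul(5, t)))
Add(Function('D')(Mul(2, -5)), 210) = Add(Mul(Mul(2, -5), Add(5, Mul(2, -5))), 210) = Add(Mul(-10, Add(5, -10)), 210) = Add(Mul(-10, -5), 210) = Add(50, 210) = 260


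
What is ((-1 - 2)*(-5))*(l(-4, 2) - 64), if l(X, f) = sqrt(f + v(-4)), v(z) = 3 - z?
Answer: -915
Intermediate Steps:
l(X, f) = sqrt(7 + f) (l(X, f) = sqrt(f + (3 - 1*(-4))) = sqrt(f + (3 + 4)) = sqrt(f + 7) = sqrt(7 + f))
((-1 - 2)*(-5))*(l(-4, 2) - 64) = ((-1 - 2)*(-5))*(sqrt(7 + 2) - 64) = (-3*(-5))*(sqrt(9) - 64) = 15*(3 - 64) = 15*(-61) = -915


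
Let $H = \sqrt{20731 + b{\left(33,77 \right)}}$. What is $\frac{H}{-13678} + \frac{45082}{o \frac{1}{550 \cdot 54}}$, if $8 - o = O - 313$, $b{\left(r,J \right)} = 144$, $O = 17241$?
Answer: $- \frac{3719265}{47} - \frac{5 \sqrt{835}}{13678} \approx -79133.0$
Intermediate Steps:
$o = -16920$ ($o = 8 - \left(17241 - 313\right) = 8 - 16928 = -16920$)
$H = 5 \sqrt{835}$ ($H = \sqrt{20731 + 144} = \sqrt{20875} = 5 \sqrt{835} \approx 144.48$)
$\frac{H}{-13678} + \frac{45082}{o \frac{1}{550 \cdot 54}} = \frac{5 \sqrt{835}}{-13678} + \frac{45082}{\left(-16920\right) \frac{1}{550 \cdot 54}} = 5 \sqrt{835} \left(- \frac{1}{13678}\right) + \frac{45082}{\left(-16920\right) \frac{1}{29700}} = - \frac{5 \sqrt{835}}{13678} + \frac{45082}{\left(-16920\right) \frac{1}{29700}} = - \frac{5 \sqrt{835}}{13678} + \frac{45082}{- \frac{94}{165}} = - \frac{5 \sqrt{835}}{13678} + 45082 \left(- \frac{165}{94}\right) = - \frac{5 \sqrt{835}}{13678} - \frac{3719265}{47} = - \frac{3719265}{47} - \frac{5 \sqrt{835}}{13678}$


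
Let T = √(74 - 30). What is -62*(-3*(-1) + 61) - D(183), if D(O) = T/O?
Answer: -3968 - 2*√11/183 ≈ -3968.0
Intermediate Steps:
T = 2*√11 (T = √44 = 2*√11 ≈ 6.6332)
D(O) = 2*√11/O (D(O) = (2*√11)/O = 2*√11/O)
-62*(-3*(-1) + 61) - D(183) = -62*(-3*(-1) + 61) - 2*√11/183 = -62*(3 + 61) - 2*√11/183 = -62*64 - 2*√11/183 = -3968 - 2*√11/183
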